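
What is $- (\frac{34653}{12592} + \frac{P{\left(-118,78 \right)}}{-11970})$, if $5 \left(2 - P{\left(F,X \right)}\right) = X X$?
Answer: $- \frac{1075232929}{376815600} \approx -2.8535$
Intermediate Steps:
$P{\left(F,X \right)} = 2 - \frac{X^{2}}{5}$ ($P{\left(F,X \right)} = 2 - \frac{X X}{5} = 2 - \frac{X^{2}}{5}$)
$- (\frac{34653}{12592} + \frac{P{\left(-118,78 \right)}}{-11970}) = - (\frac{34653}{12592} + \frac{2 - \frac{78^{2}}{5}}{-11970}) = - (34653 \cdot \frac{1}{12592} + \left(2 - \frac{6084}{5}\right) \left(- \frac{1}{11970}\right)) = - (\frac{34653}{12592} + \left(2 - \frac{6084}{5}\right) \left(- \frac{1}{11970}\right)) = - (\frac{34653}{12592} - - \frac{3037}{29925}) = - (\frac{34653}{12592} + \frac{3037}{29925}) = \left(-1\right) \frac{1075232929}{376815600} = - \frac{1075232929}{376815600}$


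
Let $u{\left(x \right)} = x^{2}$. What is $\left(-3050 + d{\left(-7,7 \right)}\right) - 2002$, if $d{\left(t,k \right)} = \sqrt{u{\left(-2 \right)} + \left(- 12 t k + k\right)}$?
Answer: $-5052 + \sqrt{599} \approx -5027.5$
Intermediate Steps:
$d{\left(t,k \right)} = \sqrt{4 + k - 12 k t}$ ($d{\left(t,k \right)} = \sqrt{\left(-2\right)^{2} + \left(- 12 t k + k\right)} = \sqrt{4 - \left(- k + 12 k t\right)} = \sqrt{4 + k - 12 k t}$)
$\left(-3050 + d{\left(-7,7 \right)}\right) - 2002 = \left(-3050 + \sqrt{4 + 7 - 84 \left(-7\right)}\right) - 2002 = \left(-3050 + \sqrt{4 + 7 + 588}\right) - 2002 = \left(-3050 + \sqrt{599}\right) - 2002 = -5052 + \sqrt{599}$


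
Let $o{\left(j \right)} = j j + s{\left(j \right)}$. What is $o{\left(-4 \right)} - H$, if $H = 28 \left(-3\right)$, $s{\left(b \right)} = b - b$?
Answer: $100$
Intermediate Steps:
$s{\left(b \right)} = 0$
$o{\left(j \right)} = j^{2}$ ($o{\left(j \right)} = j j + 0 = j^{2} + 0 = j^{2}$)
$H = -84$
$o{\left(-4 \right)} - H = \left(-4\right)^{2} - -84 = 16 + 84 = 100$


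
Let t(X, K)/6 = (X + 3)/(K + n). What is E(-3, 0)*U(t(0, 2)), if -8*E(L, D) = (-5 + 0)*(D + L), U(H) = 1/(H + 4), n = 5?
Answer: -105/368 ≈ -0.28533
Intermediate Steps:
t(X, K) = 6*(3 + X)/(5 + K) (t(X, K) = 6*((X + 3)/(K + 5)) = 6*((3 + X)/(5 + K)) = 6*(3 + X)/(5 + K))
U(H) = 1/(4 + H)
E(L, D) = 5*D/8 + 5*L/8 (E(L, D) = -(-5 + 0)*(D + L)/8 = -(-5)*(D + L)/8 = -(-5*D - 5*L)/8 = 5*D/8 + 5*L/8)
E(-3, 0)*U(t(0, 2)) = ((5/8)*0 + (5/8)*(-3))/(4 + 6*(3 + 0)/(5 + 2)) = (0 - 15/8)/(4 + 6*3/7) = -15/(8*(4 + 6*(⅐)*3)) = -15/(8*(4 + 18/7)) = -15/(8*46/7) = -15/8*7/46 = -105/368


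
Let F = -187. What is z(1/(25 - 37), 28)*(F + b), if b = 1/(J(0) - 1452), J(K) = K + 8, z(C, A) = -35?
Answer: 9451015/1444 ≈ 6545.0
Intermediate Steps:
J(K) = 8 + K
b = -1/1444 (b = 1/((8 + 0) - 1452) = 1/(8 - 1452) = 1/(-1444) = -1/1444 ≈ -0.00069252)
z(1/(25 - 37), 28)*(F + b) = -35*(-187 - 1/1444) = -35*(-270029/1444) = 9451015/1444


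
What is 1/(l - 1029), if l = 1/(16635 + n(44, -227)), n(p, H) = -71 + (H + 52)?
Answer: -16389/16864280 ≈ -0.00097182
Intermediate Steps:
n(p, H) = -19 + H (n(p, H) = -71 + (52 + H) = -19 + H)
l = 1/16389 (l = 1/(16635 + (-19 - 227)) = 1/(16635 - 246) = 1/16389 ≈ 6.1017e-5)
1/(l - 1029) = 1/(1/16389 - 1029) = 1/(-16864280/16389) = -16389/16864280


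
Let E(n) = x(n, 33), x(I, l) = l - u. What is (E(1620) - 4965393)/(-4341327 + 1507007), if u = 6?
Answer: 2482683/1417160 ≈ 1.7519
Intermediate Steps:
x(I, l) = -6 + l (x(I, l) = l - 1*6 = l - 6 = -6 + l)
E(n) = 27 (E(n) = -6 + 33 = 27)
(E(1620) - 4965393)/(-4341327 + 1507007) = (27 - 4965393)/(-4341327 + 1507007) = -4965366/(-2834320) = -4965366*(-1/2834320) = 2482683/1417160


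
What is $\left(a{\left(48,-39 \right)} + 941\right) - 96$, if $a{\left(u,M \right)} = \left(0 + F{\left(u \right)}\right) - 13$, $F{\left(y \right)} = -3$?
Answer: $829$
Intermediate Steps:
$a{\left(u,M \right)} = -16$ ($a{\left(u,M \right)} = \left(0 - 3\right) - 13 = -3 - 13 = -16$)
$\left(a{\left(48,-39 \right)} + 941\right) - 96 = \left(-16 + 941\right) - 96 = 925 - 96 = 829$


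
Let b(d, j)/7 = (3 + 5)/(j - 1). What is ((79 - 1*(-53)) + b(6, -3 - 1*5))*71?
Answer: 80372/9 ≈ 8930.2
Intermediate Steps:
b(d, j) = 56/(-1 + j) (b(d, j) = 7*((3 + 5)/(j - 1)) = 7*(8/(-1 + j)) = 56/(-1 + j))
((79 - 1*(-53)) + b(6, -3 - 1*5))*71 = ((79 - 1*(-53)) + 56/(-1 + (-3 - 1*5)))*71 = ((79 + 53) + 56/(-1 + (-3 - 5)))*71 = (132 + 56/(-1 - 8))*71 = (132 + 56/(-9))*71 = (132 + 56*(-⅑))*71 = (132 - 56/9)*71 = (1132/9)*71 = 80372/9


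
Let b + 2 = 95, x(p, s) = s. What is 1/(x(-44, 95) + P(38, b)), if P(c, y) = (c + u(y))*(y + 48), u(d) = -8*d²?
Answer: -1/9750619 ≈ -1.0256e-7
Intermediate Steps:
b = 93 (b = -2 + 95 = 93)
P(c, y) = (48 + y)*(c - 8*y²) (P(c, y) = (c - 8*y²)*(y + 48) = (c - 8*y²)*(48 + y) = (48 + y)*(c - 8*y²))
1/(x(-44, 95) + P(38, b)) = 1/(95 + (-384*93² - 8*93³ + 48*38 + 38*93)) = 1/(95 + (-384*8649 - 8*804357 + 1824 + 3534)) = 1/(95 + (-3321216 - 6434856 + 1824 + 3534)) = 1/(95 - 9750714) = 1/(-9750619) = -1/9750619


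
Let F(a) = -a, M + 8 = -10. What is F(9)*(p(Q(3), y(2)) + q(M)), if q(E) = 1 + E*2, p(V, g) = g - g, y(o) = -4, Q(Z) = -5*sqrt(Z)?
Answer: 315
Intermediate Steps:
M = -18 (M = -8 - 10 = -18)
p(V, g) = 0
q(E) = 1 + 2*E
F(9)*(p(Q(3), y(2)) + q(M)) = (-1*9)*(0 + (1 + 2*(-18))) = -9*(0 + (1 - 36)) = -9*(0 - 35) = -9*(-35) = 315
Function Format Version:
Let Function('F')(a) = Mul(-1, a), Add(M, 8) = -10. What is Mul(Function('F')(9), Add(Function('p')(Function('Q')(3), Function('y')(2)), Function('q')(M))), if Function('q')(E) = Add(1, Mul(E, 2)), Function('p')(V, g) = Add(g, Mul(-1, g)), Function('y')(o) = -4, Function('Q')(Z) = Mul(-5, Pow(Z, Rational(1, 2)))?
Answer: 315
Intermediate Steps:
M = -18 (M = Add(-8, -10) = -18)
Function('p')(V, g) = 0
Function('q')(E) = Add(1, Mul(2, E))
Mul(Function('F')(9), Add(Function('p')(Function('Q')(3), Function('y')(2)), Function('q')(M))) = Mul(Mul(-1, 9), Add(0, Add(1, Mul(2, -18)))) = Mul(-9, Add(0, Add(1, -36))) = Mul(-9, Add(0, -35)) = Mul(-9, -35) = 315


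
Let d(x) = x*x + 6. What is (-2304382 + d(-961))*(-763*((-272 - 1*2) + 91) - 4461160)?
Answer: 5967407689005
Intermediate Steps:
d(x) = 6 + x² (d(x) = x² + 6 = 6 + x²)
(-2304382 + d(-961))*(-763*((-272 - 1*2) + 91) - 4461160) = (-2304382 + (6 + (-961)²))*(-763*((-272 - 1*2) + 91) - 4461160) = (-2304382 + (6 + 923521))*(-763*((-272 - 2) + 91) - 4461160) = (-2304382 + 923527)*(-763*(-274 + 91) - 4461160) = -1380855*(-763*(-183) - 4461160) = -1380855*(139629 - 4461160) = -1380855*(-4321531) = 5967407689005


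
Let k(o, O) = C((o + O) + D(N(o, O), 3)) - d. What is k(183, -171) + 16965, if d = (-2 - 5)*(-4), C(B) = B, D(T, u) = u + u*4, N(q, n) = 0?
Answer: 16964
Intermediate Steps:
D(T, u) = 5*u (D(T, u) = u + 4*u = 5*u)
d = 28 (d = -7*(-4) = 28)
k(o, O) = -13 + O + o (k(o, O) = ((o + O) + 5*3) - 1*28 = ((O + o) + 15) - 28 = (15 + O + o) - 28 = -13 + O + o)
k(183, -171) + 16965 = (-13 - 171 + 183) + 16965 = -1 + 16965 = 16964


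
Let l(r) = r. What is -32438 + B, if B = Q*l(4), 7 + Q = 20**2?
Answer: -30866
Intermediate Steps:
Q = 393 (Q = -7 + 20**2 = -7 + 400 = 393)
B = 1572 (B = 393*4 = 1572)
-32438 + B = -32438 + 1572 = -30866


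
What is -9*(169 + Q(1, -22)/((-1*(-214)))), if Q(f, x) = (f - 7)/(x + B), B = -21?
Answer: -6998148/4601 ≈ -1521.0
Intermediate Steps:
Q(f, x) = (-7 + f)/(-21 + x) (Q(f, x) = (f - 7)/(x - 21) = (-7 + f)/(-21 + x))
-9*(169 + Q(1, -22)/((-1*(-214)))) = -9*(169 + ((-7 + 1)/(-21 - 22))/((-1*(-214)))) = -9*(169 + (-6/(-43))/214) = -9*(169 - 1/43*(-6)*(1/214)) = -9*(169 + (6/43)*(1/214)) = -9*(169 + 3/4601) = -9*777572/4601 = -6998148/4601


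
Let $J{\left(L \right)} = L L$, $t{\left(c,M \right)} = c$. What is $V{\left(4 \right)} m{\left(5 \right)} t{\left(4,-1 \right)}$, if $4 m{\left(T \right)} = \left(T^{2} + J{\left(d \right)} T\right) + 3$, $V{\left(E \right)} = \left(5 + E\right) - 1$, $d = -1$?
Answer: $264$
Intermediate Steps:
$J{\left(L \right)} = L^{2}$
$V{\left(E \right)} = 4 + E$
$m{\left(T \right)} = \frac{3}{4} + \frac{T}{4} + \frac{T^{2}}{4}$ ($m{\left(T \right)} = \frac{\left(T^{2} + \left(-1\right)^{2} T\right) + 3}{4} = \frac{\left(T^{2} + 1 T\right) + 3}{4} = \frac{\left(T^{2} + T\right) + 3}{4} = \frac{\left(T + T^{2}\right) + 3}{4} = \frac{3 + T + T^{2}}{4} = \frac{3}{4} + \frac{T}{4} + \frac{T^{2}}{4}$)
$V{\left(4 \right)} m{\left(5 \right)} t{\left(4,-1 \right)} = \left(4 + 4\right) \left(\frac{3}{4} + \frac{1}{4} \cdot 5 + \frac{5^{2}}{4}\right) 4 = 8 \left(\frac{3}{4} + \frac{5}{4} + \frac{1}{4} \cdot 25\right) 4 = 8 \left(\frac{3}{4} + \frac{5}{4} + \frac{25}{4}\right) 4 = 8 \cdot \frac{33}{4} \cdot 4 = 66 \cdot 4 = 264$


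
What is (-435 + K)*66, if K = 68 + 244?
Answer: -8118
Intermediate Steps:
K = 312
(-435 + K)*66 = (-435 + 312)*66 = -123*66 = -8118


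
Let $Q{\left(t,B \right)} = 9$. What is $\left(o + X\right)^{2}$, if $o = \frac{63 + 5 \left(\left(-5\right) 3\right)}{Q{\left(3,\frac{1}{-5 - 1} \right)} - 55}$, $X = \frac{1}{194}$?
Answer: $\frac{1408969}{19909444} \approx 0.070769$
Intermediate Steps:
$X = \frac{1}{194} \approx 0.0051546$
$o = \frac{6}{23}$ ($o = \frac{63 + 5 \left(\left(-5\right) 3\right)}{9 - 55} = \frac{63 + 5 \left(-15\right)}{-46} = \left(63 - 75\right) \left(- \frac{1}{46}\right) = \left(-12\right) \left(- \frac{1}{46}\right) = \frac{6}{23} \approx 0.26087$)
$\left(o + X\right)^{2} = \left(\frac{6}{23} + \frac{1}{194}\right)^{2} = \left(\frac{1187}{4462}\right)^{2} = \frac{1408969}{19909444}$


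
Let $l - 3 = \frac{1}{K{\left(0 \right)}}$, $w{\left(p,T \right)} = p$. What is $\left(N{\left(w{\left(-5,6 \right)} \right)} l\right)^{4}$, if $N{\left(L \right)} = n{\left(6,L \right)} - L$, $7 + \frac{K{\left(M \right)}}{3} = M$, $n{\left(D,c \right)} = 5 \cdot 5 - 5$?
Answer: $\frac{5772006250000}{194481} \approx 2.9679 \cdot 10^{7}$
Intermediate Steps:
$n{\left(D,c \right)} = 20$ ($n{\left(D,c \right)} = 25 - 5 = 20$)
$K{\left(M \right)} = -21 + 3 M$
$l = \frac{62}{21}$ ($l = 3 + \frac{1}{-21 + 3 \cdot 0} = 3 + \frac{1}{-21 + 0} = 3 + \frac{1}{-21} = 3 - \frac{1}{21} = \frac{62}{21} \approx 2.9524$)
$N{\left(L \right)} = 20 - L$
$\left(N{\left(w{\left(-5,6 \right)} \right)} l\right)^{4} = \left(\left(20 - -5\right) \frac{62}{21}\right)^{4} = \left(\left(20 + 5\right) \frac{62}{21}\right)^{4} = \left(25 \cdot \frac{62}{21}\right)^{4} = \left(\frac{1550}{21}\right)^{4} = \frac{5772006250000}{194481}$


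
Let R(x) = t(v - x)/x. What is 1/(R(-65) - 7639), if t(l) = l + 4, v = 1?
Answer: -13/99321 ≈ -0.00013089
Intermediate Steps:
t(l) = 4 + l
R(x) = (5 - x)/x (R(x) = (4 + (1 - x))/x = (5 - x)/x)
1/(R(-65) - 7639) = 1/((5 - 1*(-65))/(-65) - 7639) = 1/(-(5 + 65)/65 - 7639) = 1/(-1/65*70 - 7639) = 1/(-14/13 - 7639) = 1/(-99321/13) = -13/99321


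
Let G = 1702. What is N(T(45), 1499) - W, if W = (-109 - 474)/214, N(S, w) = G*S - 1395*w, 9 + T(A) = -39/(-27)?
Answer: -4052230487/1926 ≈ -2.1040e+6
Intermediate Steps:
T(A) = -68/9 (T(A) = -9 - 39/(-27) = -9 - 39*(-1/27) = -9 + 13/9 = -68/9)
N(S, w) = -1395*w + 1702*S (N(S, w) = 1702*S - 1395*w = -1395*w + 1702*S)
W = -583/214 (W = (1/214)*(-583) = -583/214 ≈ -2.7243)
N(T(45), 1499) - W = (-1395*1499 + 1702*(-68/9)) - 1*(-583/214) = (-2091105 - 115736/9) + 583/214 = -18935681/9 + 583/214 = -4052230487/1926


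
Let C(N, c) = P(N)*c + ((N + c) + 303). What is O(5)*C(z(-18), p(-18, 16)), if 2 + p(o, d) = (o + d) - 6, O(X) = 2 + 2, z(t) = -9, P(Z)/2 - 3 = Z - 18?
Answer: 3056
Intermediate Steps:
P(Z) = -30 + 2*Z (P(Z) = 6 + 2*(Z - 18) = 6 + 2*(-18 + Z) = 6 + (-36 + 2*Z) = -30 + 2*Z)
O(X) = 4
p(o, d) = -8 + d + o (p(o, d) = -2 + ((o + d) - 6) = -2 + ((d + o) - 6) = -2 + (-6 + d + o) = -8 + d + o)
C(N, c) = 303 + N + c + c*(-30 + 2*N) (C(N, c) = (-30 + 2*N)*c + ((N + c) + 303) = c*(-30 + 2*N) + (303 + N + c) = 303 + N + c + c*(-30 + 2*N))
O(5)*C(z(-18), p(-18, 16)) = 4*(303 - 9 + (-8 + 16 - 18) + 2*(-8 + 16 - 18)*(-15 - 9)) = 4*(303 - 9 - 10 + 2*(-10)*(-24)) = 4*(303 - 9 - 10 + 480) = 4*764 = 3056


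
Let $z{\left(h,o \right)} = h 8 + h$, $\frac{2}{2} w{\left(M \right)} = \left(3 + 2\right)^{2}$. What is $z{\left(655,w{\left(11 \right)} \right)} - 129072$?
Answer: $-123177$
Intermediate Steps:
$w{\left(M \right)} = 25$ ($w{\left(M \right)} = \left(3 + 2\right)^{2} = 5^{2} = 25$)
$z{\left(h,o \right)} = 9 h$ ($z{\left(h,o \right)} = 8 h + h = 9 h$)
$z{\left(655,w{\left(11 \right)} \right)} - 129072 = 9 \cdot 655 - 129072 = 5895 - 129072 = -123177$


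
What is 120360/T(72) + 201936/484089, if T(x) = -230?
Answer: -1940616892/3711349 ≈ -522.89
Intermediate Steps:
120360/T(72) + 201936/484089 = 120360/(-230) + 201936/484089 = 120360*(-1/230) + 201936*(1/484089) = -12036/23 + 67312/161363 = -1940616892/3711349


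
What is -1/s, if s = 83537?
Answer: -1/83537 ≈ -1.1971e-5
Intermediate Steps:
-1/s = -1/83537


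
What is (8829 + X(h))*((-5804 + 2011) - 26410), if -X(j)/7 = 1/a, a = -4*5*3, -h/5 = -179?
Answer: -15999948641/60 ≈ -2.6667e+8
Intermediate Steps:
h = 895 (h = -5*(-179) = 895)
a = -60 (a = -20*3 = -60)
X(j) = 7/60 (X(j) = -7/(-60) = -7*(-1/60) = 7/60)
(8829 + X(h))*((-5804 + 2011) - 26410) = (8829 + 7/60)*((-5804 + 2011) - 26410) = 529747*(-3793 - 26410)/60 = (529747/60)*(-30203) = -15999948641/60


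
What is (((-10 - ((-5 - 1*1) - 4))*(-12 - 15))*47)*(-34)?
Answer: 0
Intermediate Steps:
(((-10 - ((-5 - 1*1) - 4))*(-12 - 15))*47)*(-34) = (((-10 - ((-5 - 1) - 4))*(-27))*47)*(-34) = (((-10 - (-6 - 4))*(-27))*47)*(-34) = (((-10 - 1*(-10))*(-27))*47)*(-34) = (((-10 + 10)*(-27))*47)*(-34) = ((0*(-27))*47)*(-34) = (0*47)*(-34) = 0*(-34) = 0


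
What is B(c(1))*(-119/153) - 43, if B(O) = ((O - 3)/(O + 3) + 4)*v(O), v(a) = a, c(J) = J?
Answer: -823/18 ≈ -45.722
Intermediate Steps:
B(O) = O*(4 + (-3 + O)/(3 + O)) (B(O) = ((O - 3)/(O + 3) + 4)*O = ((-3 + O)/(3 + O) + 4)*O = (4 + (-3 + O)/(3 + O))*O = O*(4 + (-3 + O)/(3 + O)))
B(c(1))*(-119/153) - 43 = (1*(9 + 5*1)/(3 + 1))*(-119/153) - 43 = (1*(9 + 5)/4)*(-119*1/153) - 43 = (1*(¼)*14)*(-7/9) - 43 = (7/2)*(-7/9) - 43 = -49/18 - 43 = -823/18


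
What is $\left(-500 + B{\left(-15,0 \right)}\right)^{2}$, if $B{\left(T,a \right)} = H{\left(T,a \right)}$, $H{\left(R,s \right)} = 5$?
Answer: $245025$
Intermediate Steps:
$B{\left(T,a \right)} = 5$
$\left(-500 + B{\left(-15,0 \right)}\right)^{2} = \left(-500 + 5\right)^{2} = \left(-495\right)^{2} = 245025$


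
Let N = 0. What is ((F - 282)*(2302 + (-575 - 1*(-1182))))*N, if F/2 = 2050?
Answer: 0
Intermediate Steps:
F = 4100 (F = 2*2050 = 4100)
((F - 282)*(2302 + (-575 - 1*(-1182))))*N = ((4100 - 282)*(2302 + (-575 - 1*(-1182))))*0 = (3818*(2302 + (-575 + 1182)))*0 = (3818*(2302 + 607))*0 = (3818*2909)*0 = 11106562*0 = 0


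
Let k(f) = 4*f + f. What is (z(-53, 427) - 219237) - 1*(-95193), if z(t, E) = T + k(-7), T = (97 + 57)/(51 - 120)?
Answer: -8561605/69 ≈ -1.2408e+5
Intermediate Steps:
T = -154/69 (T = 154/(-69) = 154*(-1/69) = -154/69 ≈ -2.2319)
k(f) = 5*f
z(t, E) = -2569/69 (z(t, E) = -154/69 + 5*(-7) = -154/69 - 35 = -2569/69)
(z(-53, 427) - 219237) - 1*(-95193) = (-2569/69 - 219237) - 1*(-95193) = -15129922/69 + 95193 = -8561605/69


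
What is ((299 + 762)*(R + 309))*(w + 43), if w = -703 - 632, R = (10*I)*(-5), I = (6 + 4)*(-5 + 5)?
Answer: -423580908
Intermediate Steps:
I = 0 (I = 10*0 = 0)
R = 0 (R = (10*0)*(-5) = 0*(-5) = 0)
w = -1335
((299 + 762)*(R + 309))*(w + 43) = ((299 + 762)*(0 + 309))*(-1335 + 43) = (1061*309)*(-1292) = 327849*(-1292) = -423580908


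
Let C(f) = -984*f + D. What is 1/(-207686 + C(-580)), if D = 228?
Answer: 1/363262 ≈ 2.7528e-6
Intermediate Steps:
C(f) = 228 - 984*f (C(f) = -984*f + 228 = 228 - 984*f)
1/(-207686 + C(-580)) = 1/(-207686 + (228 - 984*(-580))) = 1/(-207686 + (228 + 570720)) = 1/(-207686 + 570948) = 1/363262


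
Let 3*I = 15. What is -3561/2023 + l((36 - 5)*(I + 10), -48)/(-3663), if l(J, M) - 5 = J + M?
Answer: -13897649/7410249 ≈ -1.8755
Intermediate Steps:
I = 5 (I = (⅓)*15 = 5)
l(J, M) = 5 + J + M (l(J, M) = 5 + (J + M) = 5 + J + M)
-3561/2023 + l((36 - 5)*(I + 10), -48)/(-3663) = -3561/2023 + (5 + (36 - 5)*(5 + 10) - 48)/(-3663) = -3561*1/2023 + (5 + 31*15 - 48)*(-1/3663) = -3561/2023 + (5 + 465 - 48)*(-1/3663) = -3561/2023 + 422*(-1/3663) = -3561/2023 - 422/3663 = -13897649/7410249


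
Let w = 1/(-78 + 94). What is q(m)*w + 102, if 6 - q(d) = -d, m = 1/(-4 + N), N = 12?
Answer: 13105/128 ≈ 102.38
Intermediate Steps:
m = ⅛ (m = 1/(-4 + 12) = 1/8 = ⅛ ≈ 0.12500)
q(d) = 6 + d (q(d) = 6 - (-1)*d = 6 + d)
w = 1/16 ≈ 0.062500
q(m)*w + 102 = (6 + ⅛)*(1/16) + 102 = (49/8)*(1/16) + 102 = 49/128 + 102 = 13105/128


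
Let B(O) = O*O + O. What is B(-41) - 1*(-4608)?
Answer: 6248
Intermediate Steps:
B(O) = O + O**2 (B(O) = O**2 + O = O + O**2)
B(-41) - 1*(-4608) = -41*(1 - 41) - 1*(-4608) = -41*(-40) + 4608 = 1640 + 4608 = 6248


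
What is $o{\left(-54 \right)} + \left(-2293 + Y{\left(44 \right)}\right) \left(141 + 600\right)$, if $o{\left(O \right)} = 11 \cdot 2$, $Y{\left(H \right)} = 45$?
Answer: $-1665746$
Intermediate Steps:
$o{\left(O \right)} = 22$
$o{\left(-54 \right)} + \left(-2293 + Y{\left(44 \right)}\right) \left(141 + 600\right) = 22 + \left(-2293 + 45\right) \left(141 + 600\right) = 22 - 1665768 = -1665746$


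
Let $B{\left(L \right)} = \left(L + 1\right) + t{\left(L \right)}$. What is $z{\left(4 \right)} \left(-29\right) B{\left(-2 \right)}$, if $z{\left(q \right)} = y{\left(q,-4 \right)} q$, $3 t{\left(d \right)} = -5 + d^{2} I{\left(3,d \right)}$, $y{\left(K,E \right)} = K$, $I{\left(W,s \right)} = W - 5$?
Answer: $\frac{7424}{3} \approx 2474.7$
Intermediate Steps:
$I{\left(W,s \right)} = -5 + W$
$t{\left(d \right)} = - \frac{5}{3} - \frac{2 d^{2}}{3}$ ($t{\left(d \right)} = \frac{-5 + d^{2} \left(-5 + 3\right)}{3} = \frac{-5 + d^{2} \left(-2\right)}{3} = \frac{-5 - 2 d^{2}}{3} = - \frac{5}{3} - \frac{2 d^{2}}{3}$)
$B{\left(L \right)} = - \frac{2}{3} + L - \frac{2 L^{2}}{3}$ ($B{\left(L \right)} = \left(L + 1\right) - \left(\frac{5}{3} + \frac{2 L^{2}}{3}\right) = \left(1 + L\right) - \left(\frac{5}{3} + \frac{2 L^{2}}{3}\right) = - \frac{2}{3} + L - \frac{2 L^{2}}{3}$)
$z{\left(q \right)} = q^{2}$ ($z{\left(q \right)} = q q = q^{2}$)
$z{\left(4 \right)} \left(-29\right) B{\left(-2 \right)} = 4^{2} \left(-29\right) \left(- \frac{2}{3} - 2 - \frac{2 \left(-2\right)^{2}}{3}\right) = 16 \left(-29\right) \left(- \frac{2}{3} - 2 - \frac{8}{3}\right) = - 464 \left(- \frac{2}{3} - 2 - \frac{8}{3}\right) = \left(-464\right) \left(- \frac{16}{3}\right) = \frac{7424}{3}$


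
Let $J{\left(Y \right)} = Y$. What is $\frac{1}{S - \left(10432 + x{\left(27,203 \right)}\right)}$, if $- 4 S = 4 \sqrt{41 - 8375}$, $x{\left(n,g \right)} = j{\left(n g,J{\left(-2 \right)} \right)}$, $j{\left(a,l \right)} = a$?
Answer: $\frac{i}{- 15913 i + 3 \sqrt{926}} \approx -6.284 \cdot 10^{-5} + 3.605 \cdot 10^{-7} i$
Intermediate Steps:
$x{\left(n,g \right)} = g n$ ($x{\left(n,g \right)} = n g = g n$)
$S = - 3 i \sqrt{926}$ ($S = - \frac{4 \sqrt{41 - 8375}}{4} = - \frac{4 \sqrt{-8334}}{4} = - \frac{4 \cdot 3 i \sqrt{926}}{4} = - \frac{12 i \sqrt{926}}{4} = - 3 i \sqrt{926} \approx - 91.291 i$)
$\frac{1}{S - \left(10432 + x{\left(27,203 \right)}\right)} = \frac{1}{- 3 i \sqrt{926} - \left(10432 + 203 \cdot 27\right)} = \frac{1}{- 3 i \sqrt{926} - 15913} = \frac{1}{-15913 - 3 i \sqrt{926}}$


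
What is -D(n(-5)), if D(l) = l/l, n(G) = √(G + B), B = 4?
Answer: -1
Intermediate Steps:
n(G) = √(4 + G) (n(G) = √(G + 4) = √(4 + G))
D(l) = 1
-D(n(-5)) = -1*1 = -1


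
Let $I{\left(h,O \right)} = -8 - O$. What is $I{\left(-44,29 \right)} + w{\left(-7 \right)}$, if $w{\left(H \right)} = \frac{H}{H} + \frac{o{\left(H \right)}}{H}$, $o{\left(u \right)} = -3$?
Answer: $- \frac{249}{7} \approx -35.571$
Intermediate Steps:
$w{\left(H \right)} = 1 - \frac{3}{H}$ ($w{\left(H \right)} = \frac{H}{H} - \frac{3}{H} = 1 - \frac{3}{H}$)
$I{\left(-44,29 \right)} + w{\left(-7 \right)} = \left(-8 - 29\right) + \frac{-3 - 7}{-7} = \left(-8 - 29\right) - - \frac{10}{7} = -37 + \frac{10}{7} = - \frac{249}{7}$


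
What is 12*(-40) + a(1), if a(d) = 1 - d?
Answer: -480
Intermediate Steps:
12*(-40) + a(1) = 12*(-40) + (1 - 1*1) = -480 + (1 - 1) = -480 + 0 = -480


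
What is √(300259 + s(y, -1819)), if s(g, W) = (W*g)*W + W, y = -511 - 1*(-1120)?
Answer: √2015333889 ≈ 44893.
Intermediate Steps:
y = 609 (y = -511 + 1120 = 609)
s(g, W) = W + g*W² (s(g, W) = g*W² + W = W + g*W²)
√(300259 + s(y, -1819)) = √(300259 - 1819*(1 - 1819*609)) = √(300259 - 1819*(1 - 1107771)) = √(300259 - 1819*(-1107770)) = √(300259 + 2015033630) = √2015333889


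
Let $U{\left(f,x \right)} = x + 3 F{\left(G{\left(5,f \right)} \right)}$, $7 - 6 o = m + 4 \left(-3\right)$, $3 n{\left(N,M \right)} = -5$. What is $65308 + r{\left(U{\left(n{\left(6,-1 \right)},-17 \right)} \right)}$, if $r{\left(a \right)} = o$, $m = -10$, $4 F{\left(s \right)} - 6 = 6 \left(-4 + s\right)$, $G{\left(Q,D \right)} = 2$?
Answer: $\frac{391877}{6} \approx 65313.0$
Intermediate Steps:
$F{\left(s \right)} = - \frac{9}{2} + \frac{3 s}{2}$ ($F{\left(s \right)} = \frac{3}{2} + \frac{6 \left(-4 + s\right)}{4} = \frac{3}{2} + \frac{-24 + 6 s}{4} = \frac{3}{2} + \left(-6 + \frac{3 s}{2}\right) = - \frac{9}{2} + \frac{3 s}{2}$)
$n{\left(N,M \right)} = - \frac{5}{3}$ ($n{\left(N,M \right)} = \frac{1}{3} \left(-5\right) = - \frac{5}{3}$)
$o = \frac{29}{6}$ ($o = \frac{7}{6} - \frac{-10 + 4 \left(-3\right)}{6} = \frac{7}{6} - \frac{-10 - 12}{6} = \frac{7}{6} - - \frac{11}{3} = \frac{7}{6} + \frac{11}{3} = \frac{29}{6} \approx 4.8333$)
$U{\left(f,x \right)} = - \frac{9}{2} + x$ ($U{\left(f,x \right)} = x + 3 \left(- \frac{9}{2} + \frac{3}{2} \cdot 2\right) = x + 3 \left(- \frac{9}{2} + 3\right) = x + 3 \left(- \frac{3}{2}\right) = x - \frac{9}{2} = - \frac{9}{2} + x$)
$r{\left(a \right)} = \frac{29}{6}$
$65308 + r{\left(U{\left(n{\left(6,-1 \right)},-17 \right)} \right)} = 65308 + \frac{29}{6} = \frac{391877}{6}$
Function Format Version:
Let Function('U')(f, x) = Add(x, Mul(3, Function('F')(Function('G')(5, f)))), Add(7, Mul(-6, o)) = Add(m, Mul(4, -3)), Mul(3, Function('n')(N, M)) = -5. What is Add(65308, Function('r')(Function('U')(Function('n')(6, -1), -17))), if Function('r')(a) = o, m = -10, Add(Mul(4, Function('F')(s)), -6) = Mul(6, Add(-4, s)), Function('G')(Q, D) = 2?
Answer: Rational(391877, 6) ≈ 65313.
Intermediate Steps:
Function('F')(s) = Add(Rational(-9, 2), Mul(Rational(3, 2), s)) (Function('F')(s) = Add(Rational(3, 2), Mul(Rational(1, 4), Mul(6, Add(-4, s)))) = Add(Rational(3, 2), Mul(Rational(1, 4), Add(-24, Mul(6, s)))) = Add(Rational(3, 2), Add(-6, Mul(Rational(3, 2), s))) = Add(Rational(-9, 2), Mul(Rational(3, 2), s)))
Function('n')(N, M) = Rational(-5, 3) (Function('n')(N, M) = Mul(Rational(1, 3), -5) = Rational(-5, 3))
o = Rational(29, 6) (o = Add(Rational(7, 6), Mul(Rational(-1, 6), Add(-10, Mul(4, -3)))) = Add(Rational(7, 6), Mul(Rational(-1, 6), Add(-10, -12))) = Add(Rational(7, 6), Mul(Rational(-1, 6), -22)) = Add(Rational(7, 6), Rational(11, 3)) = Rational(29, 6) ≈ 4.8333)
Function('U')(f, x) = Add(Rational(-9, 2), x) (Function('U')(f, x) = Add(x, Mul(3, Add(Rational(-9, 2), Mul(Rational(3, 2), 2)))) = Add(x, Mul(3, Add(Rational(-9, 2), 3))) = Add(x, Mul(3, Rational(-3, 2))) = Add(x, Rational(-9, 2)) = Add(Rational(-9, 2), x))
Function('r')(a) = Rational(29, 6)
Add(65308, Function('r')(Function('U')(Function('n')(6, -1), -17))) = Add(65308, Rational(29, 6)) = Rational(391877, 6)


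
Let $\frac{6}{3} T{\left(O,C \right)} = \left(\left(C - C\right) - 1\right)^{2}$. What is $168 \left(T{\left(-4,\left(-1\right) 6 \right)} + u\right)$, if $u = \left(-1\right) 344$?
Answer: $-57708$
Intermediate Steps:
$T{\left(O,C \right)} = \frac{1}{2}$ ($T{\left(O,C \right)} = \frac{\left(\left(C - C\right) - 1\right)^{2}}{2} = \frac{\left(0 - 1\right)^{2}}{2} = \frac{\left(-1\right)^{2}}{2} = \frac{1}{2} \cdot 1 = \frac{1}{2}$)
$u = -344$
$168 \left(T{\left(-4,\left(-1\right) 6 \right)} + u\right) = 168 \left(\frac{1}{2} - 344\right) = 168 \left(- \frac{687}{2}\right) = -57708$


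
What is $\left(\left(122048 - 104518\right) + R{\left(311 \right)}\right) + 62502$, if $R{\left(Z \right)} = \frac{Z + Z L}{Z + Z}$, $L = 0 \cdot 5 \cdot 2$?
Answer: $\frac{160065}{2} \approx 80033.0$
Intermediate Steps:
$L = 0$ ($L = 0 \cdot 2 = 0$)
$R{\left(Z \right)} = \frac{1}{2}$ ($R{\left(Z \right)} = \frac{Z + Z 0}{Z + Z} = \frac{Z + 0}{2 Z} = Z \frac{1}{2 Z} = \frac{1}{2}$)
$\left(\left(122048 - 104518\right) + R{\left(311 \right)}\right) + 62502 = \left(\left(122048 - 104518\right) + \frac{1}{2}\right) + 62502 = \left(17530 + \frac{1}{2}\right) + 62502 = \frac{35061}{2} + 62502 = \frac{160065}{2}$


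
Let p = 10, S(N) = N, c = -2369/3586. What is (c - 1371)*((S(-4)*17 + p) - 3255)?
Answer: 16295901575/3586 ≈ 4.5443e+6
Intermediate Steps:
c = -2369/3586 (c = -2369*1/3586 = -2369/3586 ≈ -0.66062)
(c - 1371)*((S(-4)*17 + p) - 3255) = (-2369/3586 - 1371)*((-4*17 + 10) - 3255) = -4918775*((-68 + 10) - 3255)/3586 = -4918775*(-58 - 3255)/3586 = -4918775/3586*(-3313) = 16295901575/3586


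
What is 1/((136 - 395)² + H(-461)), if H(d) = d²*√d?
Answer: 67081/20825645738862 - 212521*I*√461/20825645738862 ≈ 3.2211e-9 - 2.1911e-7*I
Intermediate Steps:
H(d) = d^(5/2)
1/((136 - 395)² + H(-461)) = 1/((136 - 395)² + (-461)^(5/2)) = 1/((-259)² + 212521*I*√461) = 1/(67081 + 212521*I*√461)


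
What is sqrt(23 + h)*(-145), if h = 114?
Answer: -145*sqrt(137) ≈ -1697.2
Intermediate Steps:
sqrt(23 + h)*(-145) = sqrt(23 + 114)*(-145) = sqrt(137)*(-145) = -145*sqrt(137)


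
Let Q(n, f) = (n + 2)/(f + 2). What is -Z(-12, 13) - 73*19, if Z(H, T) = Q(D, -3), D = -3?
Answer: -1388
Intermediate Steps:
Q(n, f) = (2 + n)/(2 + f)
Z(H, T) = 1 (Z(H, T) = (2 - 3)/(2 - 3) = -1/(-1) = -1*(-1) = 1)
-Z(-12, 13) - 73*19 = -1*1 - 73*19 = -1 - 1387 = -1388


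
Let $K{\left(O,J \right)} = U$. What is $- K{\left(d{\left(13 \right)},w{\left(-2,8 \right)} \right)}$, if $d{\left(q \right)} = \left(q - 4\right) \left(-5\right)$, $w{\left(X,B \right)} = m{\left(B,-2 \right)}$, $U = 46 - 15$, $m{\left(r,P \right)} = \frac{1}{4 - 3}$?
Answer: $-31$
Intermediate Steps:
$m{\left(r,P \right)} = 1$ ($m{\left(r,P \right)} = 1^{-1} = 1$)
$U = 31$ ($U = 46 - 15 = 31$)
$w{\left(X,B \right)} = 1$
$d{\left(q \right)} = 20 - 5 q$ ($d{\left(q \right)} = \left(-4 + q\right) \left(-5\right) = 20 - 5 q$)
$K{\left(O,J \right)} = 31$
$- K{\left(d{\left(13 \right)},w{\left(-2,8 \right)} \right)} = \left(-1\right) 31 = -31$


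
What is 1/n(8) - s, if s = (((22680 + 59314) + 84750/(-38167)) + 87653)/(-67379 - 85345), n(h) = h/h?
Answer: 315483313/149461972 ≈ 2.1108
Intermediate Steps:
n(h) = 1
s = -166021341/149461972 (s = ((81994 + 84750*(-1/38167)) + 87653)/(-152724) = ((81994 - 84750/38167) + 87653)*(-1/152724) = (3129380248/38167 + 87653)*(-1/152724) = (6474832299/38167)*(-1/152724) = -166021341/149461972 ≈ -1.1108)
1/n(8) - s = 1/1 - 1*(-166021341/149461972) = 1 + 166021341/149461972 = 315483313/149461972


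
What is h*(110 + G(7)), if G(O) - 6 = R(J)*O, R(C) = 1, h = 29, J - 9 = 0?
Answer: 3567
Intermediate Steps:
J = 9 (J = 9 + 0 = 9)
G(O) = 6 + O (G(O) = 6 + 1*O = 6 + O)
h*(110 + G(7)) = 29*(110 + (6 + 7)) = 29*(110 + 13) = 29*123 = 3567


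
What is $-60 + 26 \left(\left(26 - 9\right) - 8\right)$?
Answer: $174$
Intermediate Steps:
$-60 + 26 \left(\left(26 - 9\right) - 8\right) = -60 + 26 \left(17 - 8\right) = -60 + 26 \cdot 9 = -60 + 234 = 174$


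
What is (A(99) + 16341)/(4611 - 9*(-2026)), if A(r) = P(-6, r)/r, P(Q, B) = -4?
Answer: 323551/452331 ≈ 0.71530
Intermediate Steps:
A(r) = -4/r
(A(99) + 16341)/(4611 - 9*(-2026)) = (-4/99 + 16341)/(4611 - 9*(-2026)) = (-4*1/99 + 16341)/(4611 + 18234) = (-4/99 + 16341)/22845 = (1617755/99)*(1/22845) = 323551/452331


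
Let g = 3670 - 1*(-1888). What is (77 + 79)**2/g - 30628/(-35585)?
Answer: 518113492/98890715 ≈ 5.2393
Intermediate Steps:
g = 5558 (g = 3670 + 1888 = 5558)
(77 + 79)**2/g - 30628/(-35585) = (77 + 79)**2/5558 - 30628/(-35585) = 156**2*(1/5558) - 30628*(-1/35585) = 24336*(1/5558) + 30628/35585 = 12168/2779 + 30628/35585 = 518113492/98890715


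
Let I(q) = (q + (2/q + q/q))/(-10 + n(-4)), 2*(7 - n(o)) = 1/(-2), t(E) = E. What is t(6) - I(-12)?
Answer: 64/33 ≈ 1.9394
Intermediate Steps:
n(o) = 29/4 (n(o) = 7 - ½/(-2) = 7 - ½*(-½) = 7 + ¼ = 29/4)
I(q) = -4/11 - 8/(11*q) - 4*q/11 (I(q) = (q + (2/q + q/q))/(-10 + 29/4) = (q + (2/q + 1))/(-11/4) = (q + (1 + 2/q))*(-4/11) = (1 + q + 2/q)*(-4/11) = -4/11 - 8/(11*q) - 4*q/11)
t(6) - I(-12) = 6 - 4*(-2 - 1*(-12) - 1*(-12)²)/(11*(-12)) = 6 - 4*(-1)*(-2 + 12 - 1*144)/(11*12) = 6 - 4*(-1)*(-2 + 12 - 144)/(11*12) = 6 - 4*(-1)*(-134)/(11*12) = 6 - 1*134/33 = 6 - 134/33 = 64/33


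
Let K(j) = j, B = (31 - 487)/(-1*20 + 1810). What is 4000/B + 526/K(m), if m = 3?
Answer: -295002/19 ≈ -15526.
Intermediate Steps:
B = -228/895 (B = -456/(-20 + 1810) = -456/1790 = -456*1/1790 = -228/895 ≈ -0.25475)
4000/B + 526/K(m) = 4000/(-228/895) + 526/3 = 4000*(-895/228) + 526*(1/3) = -895000/57 + 526/3 = -295002/19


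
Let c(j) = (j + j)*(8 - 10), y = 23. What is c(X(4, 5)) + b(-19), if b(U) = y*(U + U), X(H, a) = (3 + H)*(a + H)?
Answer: -1126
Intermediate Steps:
X(H, a) = (3 + H)*(H + a)
b(U) = 46*U (b(U) = 23*(U + U) = 23*(2*U) = 46*U)
c(j) = -4*j (c(j) = (2*j)*(-2) = -4*j)
c(X(4, 5)) + b(-19) = -4*(4² + 3*4 + 3*5 + 4*5) + 46*(-19) = -4*(16 + 12 + 15 + 20) - 874 = -4*63 - 874 = -252 - 874 = -1126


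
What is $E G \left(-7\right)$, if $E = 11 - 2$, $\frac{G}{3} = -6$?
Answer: $1134$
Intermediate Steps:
$G = -18$ ($G = 3 \left(-6\right) = -18$)
$E = 9$ ($E = 11 - 2 = 9$)
$E G \left(-7\right) = 9 \left(-18\right) \left(-7\right) = \left(-162\right) \left(-7\right) = 1134$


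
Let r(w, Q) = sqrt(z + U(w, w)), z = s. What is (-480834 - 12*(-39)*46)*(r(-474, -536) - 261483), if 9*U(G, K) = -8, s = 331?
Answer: 120100710798 - 153102*sqrt(2971) ≈ 1.2009e+11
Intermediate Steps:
U(G, K) = -8/9 (U(G, K) = (1/9)*(-8) = -8/9)
z = 331
r(w, Q) = sqrt(2971)/3 (r(w, Q) = sqrt(331 - 8/9) = sqrt(2971/9) = sqrt(2971)/3)
(-480834 - 12*(-39)*46)*(r(-474, -536) - 261483) = (-480834 - 12*(-39)*46)*(sqrt(2971)/3 - 261483) = (-480834 + 468*46)*(-261483 + sqrt(2971)/3) = (-480834 + 21528)*(-261483 + sqrt(2971)/3) = -459306*(-261483 + sqrt(2971)/3) = 120100710798 - 153102*sqrt(2971)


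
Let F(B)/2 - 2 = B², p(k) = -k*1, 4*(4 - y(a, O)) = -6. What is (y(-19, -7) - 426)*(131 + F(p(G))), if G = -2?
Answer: -120263/2 ≈ -60132.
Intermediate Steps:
y(a, O) = 11/2 (y(a, O) = 4 - ¼*(-6) = 4 + 3/2 = 11/2)
p(k) = -k
F(B) = 4 + 2*B²
(y(-19, -7) - 426)*(131 + F(p(G))) = (11/2 - 426)*(131 + (4 + 2*(-1*(-2))²)) = -841*(131 + (4 + 2*2²))/2 = -841*(131 + (4 + 2*4))/2 = -841*(131 + (4 + 8))/2 = -841*(131 + 12)/2 = -841/2*143 = -120263/2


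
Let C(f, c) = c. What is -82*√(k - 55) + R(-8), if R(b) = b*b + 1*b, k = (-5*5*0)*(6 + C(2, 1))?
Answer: 56 - 82*I*√55 ≈ 56.0 - 608.13*I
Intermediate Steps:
k = 0 (k = (-5*5*0)*(6 + 1) = -25*0*7 = 0*7 = 0)
R(b) = b + b² (R(b) = b² + b = b + b²)
-82*√(k - 55) + R(-8) = -82*√(0 - 55) - 8*(1 - 8) = -82*I*√55 - 8*(-7) = -82*I*√55 + 56 = 56 - 82*I*√55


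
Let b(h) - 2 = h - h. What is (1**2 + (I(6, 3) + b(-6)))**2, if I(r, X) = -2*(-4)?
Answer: 121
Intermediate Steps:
b(h) = 2 (b(h) = 2 + (h - h) = 2 + 0 = 2)
I(r, X) = 8
(1**2 + (I(6, 3) + b(-6)))**2 = (1**2 + (8 + 2))**2 = (1 + 10)**2 = 11**2 = 121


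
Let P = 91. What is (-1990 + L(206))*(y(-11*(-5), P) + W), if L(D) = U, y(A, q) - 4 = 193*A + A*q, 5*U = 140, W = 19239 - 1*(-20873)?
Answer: -109354032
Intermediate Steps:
W = 40112 (W = 19239 + 20873 = 40112)
U = 28 (U = (⅕)*140 = 28)
y(A, q) = 4 + 193*A + A*q (y(A, q) = 4 + (193*A + A*q) = 4 + 193*A + A*q)
L(D) = 28
(-1990 + L(206))*(y(-11*(-5), P) + W) = (-1990 + 28)*((4 + 193*(-11*(-5)) - 11*(-5)*91) + 40112) = -1962*((4 + 193*55 + 55*91) + 40112) = -1962*((4 + 10615 + 5005) + 40112) = -1962*(15624 + 40112) = -1962*55736 = -109354032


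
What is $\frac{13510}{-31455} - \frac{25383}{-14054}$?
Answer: $\frac{121710545}{88413714} \approx 1.3766$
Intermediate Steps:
$\frac{13510}{-31455} - \frac{25383}{-14054} = 13510 \left(- \frac{1}{31455}\right) - - \frac{25383}{14054} = - \frac{2702}{6291} + \frac{25383}{14054} = \frac{121710545}{88413714}$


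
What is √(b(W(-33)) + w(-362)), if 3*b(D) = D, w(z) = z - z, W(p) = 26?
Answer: √78/3 ≈ 2.9439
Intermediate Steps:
w(z) = 0
b(D) = D/3
√(b(W(-33)) + w(-362)) = √((⅓)*26 + 0) = √(26/3 + 0) = √(26/3) = √78/3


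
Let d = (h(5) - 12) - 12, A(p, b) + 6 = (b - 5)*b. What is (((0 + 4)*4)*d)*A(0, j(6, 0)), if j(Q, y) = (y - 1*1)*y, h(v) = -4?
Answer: 2688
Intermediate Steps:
j(Q, y) = y*(-1 + y) (j(Q, y) = (y - 1)*y = (-1 + y)*y = y*(-1 + y))
A(p, b) = -6 + b*(-5 + b) (A(p, b) = -6 + (b - 5)*b = -6 + (-5 + b)*b = -6 + b*(-5 + b))
d = -28 (d = (-4 - 12) - 12 = -16 - 12 = -28)
(((0 + 4)*4)*d)*A(0, j(6, 0)) = (((0 + 4)*4)*(-28))*(-6 + (0*(-1 + 0))**2 - 0*(-1 + 0)) = ((4*4)*(-28))*(-6 + (0*(-1))**2 - 0*(-1)) = (16*(-28))*(-6 + 0**2 - 5*0) = -448*(-6 + 0 + 0) = -448*(-6) = 2688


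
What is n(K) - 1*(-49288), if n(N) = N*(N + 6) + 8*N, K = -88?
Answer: 55800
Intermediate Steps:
n(N) = 8*N + N*(6 + N) (n(N) = N*(6 + N) + 8*N = 8*N + N*(6 + N))
n(K) - 1*(-49288) = -88*(14 - 88) - 1*(-49288) = -88*(-74) + 49288 = 6512 + 49288 = 55800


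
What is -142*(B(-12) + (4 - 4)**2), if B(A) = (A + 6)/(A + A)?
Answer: -71/2 ≈ -35.500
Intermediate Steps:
B(A) = (6 + A)/(2*A) (B(A) = (6 + A)/((2*A)) = (6 + A)*(1/(2*A)) = (6 + A)/(2*A))
-142*(B(-12) + (4 - 4)**2) = -142*((1/2)*(6 - 12)/(-12) + (4 - 4)**2) = -142*((1/2)*(-1/12)*(-6) + 0**2) = -142*(1/4 + 0) = -142*1/4 = -71/2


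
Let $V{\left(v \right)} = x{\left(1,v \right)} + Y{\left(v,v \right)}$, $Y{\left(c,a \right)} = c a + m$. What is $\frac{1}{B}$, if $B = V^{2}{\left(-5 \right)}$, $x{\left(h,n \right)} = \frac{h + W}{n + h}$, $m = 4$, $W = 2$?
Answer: $\frac{16}{12769} \approx 0.001253$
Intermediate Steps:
$Y{\left(c,a \right)} = 4 + a c$ ($Y{\left(c,a \right)} = c a + 4 = a c + 4 = 4 + a c$)
$x{\left(h,n \right)} = \frac{2 + h}{h + n}$ ($x{\left(h,n \right)} = \frac{h + 2}{n + h} = \frac{2 + h}{h + n}$)
$V{\left(v \right)} = 4 + v^{2} + \frac{3}{1 + v}$ ($V{\left(v \right)} = \frac{2 + 1}{1 + v} + \left(4 + v v\right) = \frac{1}{1 + v} 3 + \left(4 + v^{2}\right) = \frac{3}{1 + v} + \left(4 + v^{2}\right) = 4 + v^{2} + \frac{3}{1 + v}$)
$B = \frac{12769}{16}$ ($B = \left(\frac{3 + \left(1 - 5\right) \left(4 + \left(-5\right)^{2}\right)}{1 - 5}\right)^{2} = \left(\frac{3 - 4 \left(4 + 25\right)}{-4}\right)^{2} = \left(- \frac{3 - 116}{4}\right)^{2} = \left(\left(- \frac{1}{4}\right) \left(-113\right)\right)^{2} = \left(\frac{113}{4}\right)^{2} = \frac{12769}{16} \approx 798.06$)
$\frac{1}{B} = \frac{1}{\frac{12769}{16}} = \frac{16}{12769}$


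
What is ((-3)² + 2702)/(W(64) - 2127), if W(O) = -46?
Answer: -2711/2173 ≈ -1.2476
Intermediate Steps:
((-3)² + 2702)/(W(64) - 2127) = ((-3)² + 2702)/(-46 - 2127) = (9 + 2702)/(-2173) = 2711*(-1/2173) = -2711/2173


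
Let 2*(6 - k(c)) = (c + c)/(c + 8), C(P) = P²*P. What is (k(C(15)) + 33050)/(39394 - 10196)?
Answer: 111825073/98776834 ≈ 1.1321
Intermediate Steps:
C(P) = P³
k(c) = 6 - c/(8 + c) (k(c) = 6 - (c + c)/(2*(c + 8)) = 6 - 2*c/(2*(8 + c)) = 6 - c/(8 + c))
(k(C(15)) + 33050)/(39394 - 10196) = ((48 + 5*15³)/(8 + 15³) + 33050)/(39394 - 10196) = ((48 + 5*3375)/(8 + 3375) + 33050)/29198 = ((48 + 16875)/3383 + 33050)*(1/29198) = ((1/3383)*16923 + 33050)*(1/29198) = (16923/3383 + 33050)*(1/29198) = (111825073/3383)*(1/29198) = 111825073/98776834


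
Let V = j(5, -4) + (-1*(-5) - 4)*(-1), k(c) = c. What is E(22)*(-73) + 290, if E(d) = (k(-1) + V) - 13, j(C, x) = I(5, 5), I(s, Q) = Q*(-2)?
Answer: 2115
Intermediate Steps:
I(s, Q) = -2*Q
j(C, x) = -10 (j(C, x) = -2*5 = -10)
V = -11 (V = -10 + (-1*(-5) - 4)*(-1) = -10 + (5 - 4)*(-1) = -10 + 1*(-1) = -10 - 1 = -11)
E(d) = -25 (E(d) = (-1 - 11) - 13 = -12 - 13 = -25)
E(22)*(-73) + 290 = -25*(-73) + 290 = 1825 + 290 = 2115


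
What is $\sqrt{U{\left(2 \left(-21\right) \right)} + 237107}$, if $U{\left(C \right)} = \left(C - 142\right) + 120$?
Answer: $\sqrt{237043} \approx 486.87$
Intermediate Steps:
$U{\left(C \right)} = -22 + C$ ($U{\left(C \right)} = \left(-142 + C\right) + 120 = -22 + C$)
$\sqrt{U{\left(2 \left(-21\right) \right)} + 237107} = \sqrt{\left(-22 + 2 \left(-21\right)\right) + 237107} = \sqrt{\left(-22 - 42\right) + 237107} = \sqrt{-64 + 237107} = \sqrt{237043}$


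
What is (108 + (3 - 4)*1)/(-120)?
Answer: -107/120 ≈ -0.89167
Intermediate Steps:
(108 + (3 - 4)*1)/(-120) = -(108 - 1*1)/120 = -(108 - 1)/120 = -1/120*107 = -107/120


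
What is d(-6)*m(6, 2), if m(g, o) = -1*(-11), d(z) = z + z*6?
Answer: -462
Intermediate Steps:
d(z) = 7*z (d(z) = z + 6*z = 7*z)
m(g, o) = 11
d(-6)*m(6, 2) = (7*(-6))*11 = -42*11 = -462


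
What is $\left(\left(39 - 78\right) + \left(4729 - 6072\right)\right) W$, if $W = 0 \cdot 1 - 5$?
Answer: $6910$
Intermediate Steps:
$W = -5$ ($W = 0 - 5 = -5$)
$\left(\left(39 - 78\right) + \left(4729 - 6072\right)\right) W = \left(\left(39 - 78\right) + \left(4729 - 6072\right)\right) \left(-5\right) = \left(\left(39 - 78\right) - 1343\right) \left(-5\right) = \left(-39 - 1343\right) \left(-5\right) = \left(-1382\right) \left(-5\right) = 6910$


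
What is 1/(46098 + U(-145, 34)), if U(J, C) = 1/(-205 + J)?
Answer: 350/16134299 ≈ 2.1693e-5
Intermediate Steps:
1/(46098 + U(-145, 34)) = 1/(46098 + 1/(-205 - 145)) = 1/(46098 + 1/(-350)) = 1/(46098 - 1/350) = 1/(16134299/350) = 350/16134299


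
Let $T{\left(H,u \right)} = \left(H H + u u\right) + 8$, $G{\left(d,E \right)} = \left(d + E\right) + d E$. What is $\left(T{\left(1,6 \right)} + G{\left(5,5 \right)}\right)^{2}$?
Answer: $6400$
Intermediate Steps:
$G{\left(d,E \right)} = E + d + E d$ ($G{\left(d,E \right)} = \left(E + d\right) + E d = E + d + E d$)
$T{\left(H,u \right)} = 8 + H^{2} + u^{2}$ ($T{\left(H,u \right)} = \left(H^{2} + u^{2}\right) + 8 = 8 + H^{2} + u^{2}$)
$\left(T{\left(1,6 \right)} + G{\left(5,5 \right)}\right)^{2} = \left(\left(8 + 1^{2} + 6^{2}\right) + \left(5 + 5 + 5 \cdot 5\right)\right)^{2} = \left(\left(8 + 1 + 36\right) + \left(5 + 5 + 25\right)\right)^{2} = \left(45 + 35\right)^{2} = 80^{2} = 6400$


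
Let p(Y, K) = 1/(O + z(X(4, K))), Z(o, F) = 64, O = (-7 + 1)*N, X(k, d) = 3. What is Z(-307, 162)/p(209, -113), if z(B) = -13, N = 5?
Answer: -2752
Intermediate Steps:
O = -30 (O = (-7 + 1)*5 = -6*5 = -30)
p(Y, K) = -1/43 (p(Y, K) = 1/(-30 - 13) = 1/(-43) = -1/43)
Z(-307, 162)/p(209, -113) = 64/(-1/43) = 64*(-43) = -2752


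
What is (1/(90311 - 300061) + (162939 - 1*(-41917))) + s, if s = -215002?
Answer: -2128123501/209750 ≈ -10146.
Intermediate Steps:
(1/(90311 - 300061) + (162939 - 1*(-41917))) + s = (1/(90311 - 300061) + (162939 - 1*(-41917))) - 215002 = (1/(-209750) + (162939 + 41917)) - 215002 = (-1/209750 + 204856) - 215002 = 42968545999/209750 - 215002 = -2128123501/209750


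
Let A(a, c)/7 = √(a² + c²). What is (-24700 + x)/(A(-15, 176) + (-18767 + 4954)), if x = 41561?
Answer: -17915461/14559240 - 9079*√31201/14559240 ≈ -1.3407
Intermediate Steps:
A(a, c) = 7*√(a² + c²)
(-24700 + x)/(A(-15, 176) + (-18767 + 4954)) = (-24700 + 41561)/(7*√((-15)² + 176²) + (-18767 + 4954)) = 16861/(7*√(225 + 30976) - 13813) = 16861/(7*√31201 - 13813) = 16861/(-13813 + 7*√31201)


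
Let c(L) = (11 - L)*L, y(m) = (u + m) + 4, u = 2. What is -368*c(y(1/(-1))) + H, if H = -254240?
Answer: -265280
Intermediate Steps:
y(m) = 6 + m (y(m) = (2 + m) + 4 = 6 + m)
c(L) = L*(11 - L)
-368*c(y(1/(-1))) + H = -368*(6 + 1/(-1))*(11 - (6 + 1/(-1))) - 254240 = -368*(6 - 1)*(11 - (6 - 1)) - 254240 = -1840*(11 - 1*5) - 254240 = -1840*(11 - 5) - 254240 = -1840*6 - 254240 = -368*30 - 254240 = -11040 - 254240 = -265280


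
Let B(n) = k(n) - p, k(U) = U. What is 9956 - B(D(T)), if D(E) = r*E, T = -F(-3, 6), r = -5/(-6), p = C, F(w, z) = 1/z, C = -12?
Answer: 357989/36 ≈ 9944.1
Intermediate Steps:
p = -12
r = ⅚ (r = -5*(-⅙) = ⅚ ≈ 0.83333)
T = -⅙ (T = -1/6 = -1*⅙ = -⅙ ≈ -0.16667)
D(E) = 5*E/6
B(n) = 12 + n (B(n) = n - 1*(-12) = n + 12 = 12 + n)
9956 - B(D(T)) = 9956 - (12 + (⅚)*(-⅙)) = 9956 - (12 - 5/36) = 9956 - 1*427/36 = 9956 - 427/36 = 357989/36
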